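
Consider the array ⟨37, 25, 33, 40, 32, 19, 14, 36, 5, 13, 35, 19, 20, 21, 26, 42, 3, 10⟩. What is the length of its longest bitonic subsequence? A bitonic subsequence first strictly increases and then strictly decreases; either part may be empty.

8

Let inc[i] be the LIS ending at i and dec[i] the longest strictly decreasing subsequence starting at i. inc = [1, 1, 2, 3, 2, 1, 1, 3, 1, 2, 3, 3, 4, 5, 6, 7, 1, 2], dec = [7, 5, 6, 6, 5, 4, 3, 4, 2, 2, 3, 2, 2, 2, 2, 2, 1, 1].
max_i inc[i]+dec[i]−1 = 8, with one witness 25, 33, 40, 32, 19, 14, 13, 10.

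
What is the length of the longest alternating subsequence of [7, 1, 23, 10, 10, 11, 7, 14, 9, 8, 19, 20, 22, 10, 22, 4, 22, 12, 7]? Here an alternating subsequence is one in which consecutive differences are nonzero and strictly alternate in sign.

14

A longest alternating subsequence is 7, 1, 23, 10, 11, 7, 14, 9, 19, 10, 22, 4, 22, 12 (positions 1,2,3,4,6,7,8,9,11,14,15,16,17,18); its 13 consecutive differences strictly alternate in sign, and length 14 is optimal.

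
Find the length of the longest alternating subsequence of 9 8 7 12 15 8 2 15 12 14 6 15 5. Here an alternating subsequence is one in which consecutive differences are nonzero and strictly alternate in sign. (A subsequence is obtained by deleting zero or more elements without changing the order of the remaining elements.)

10

Track the best alternating length ending on an up-step vs a down-step at each position: up/down = 1/1, 1/2, 1/2, 3/1, 3/1, 3/4, 1/4, 5/1, 5/6, 7/6, 5/8, 9/1, 5/10.
The maximum over both is 10; one such subsequence is 9, 8, 12, 8, 15, 12, 14, 6, 15, 5.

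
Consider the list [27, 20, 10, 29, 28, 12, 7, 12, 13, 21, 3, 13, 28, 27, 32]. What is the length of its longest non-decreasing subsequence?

7

Scanning left to right, the best length ending at each element is: 27→1, 20→1, 10→1, 29→2, 28→2, 12→2, 7→1, 12→3, 13→4, 21→5, 3→1, 13→5, 28→6, 27→6, 32→7.
So the longest non-decreasing subsequence has length 7, e.g. 10, 12, 12, 13, 21, 28, 32.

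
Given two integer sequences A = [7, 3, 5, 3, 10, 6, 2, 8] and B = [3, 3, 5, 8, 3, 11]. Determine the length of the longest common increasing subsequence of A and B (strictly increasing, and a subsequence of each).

For each value that appears in both, track the longest common increasing run ending there.
The best achievable length is 3; one witness is 3, 5, 8 (A-positions 2,3,8, B-positions 1,3,4).

3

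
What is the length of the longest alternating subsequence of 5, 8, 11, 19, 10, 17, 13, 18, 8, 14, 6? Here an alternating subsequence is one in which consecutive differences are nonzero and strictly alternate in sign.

A longest alternating subsequence is 5, 11, 10, 17, 13, 18, 8, 14, 6 (positions 1,3,5,6,7,8,9,10,11); its 8 consecutive differences strictly alternate in sign, and length 9 is optimal.

9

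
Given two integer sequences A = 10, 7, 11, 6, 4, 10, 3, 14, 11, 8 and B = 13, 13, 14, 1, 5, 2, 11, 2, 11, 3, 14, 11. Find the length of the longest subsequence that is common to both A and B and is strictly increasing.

For each value that appears in both, track the longest common increasing run ending there.
The best achievable length is 2; one witness is 11, 14 (A-positions 3,8, B-positions 7,11).

2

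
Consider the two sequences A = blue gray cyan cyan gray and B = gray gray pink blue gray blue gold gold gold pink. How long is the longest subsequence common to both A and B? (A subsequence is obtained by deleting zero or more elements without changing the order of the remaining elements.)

A longest common subsequence is blue, gray (length 2); the LCS DP confirms no longer common subsequence exists.

2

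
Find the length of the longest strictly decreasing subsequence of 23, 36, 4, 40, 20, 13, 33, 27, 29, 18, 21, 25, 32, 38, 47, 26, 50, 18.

Scanning left to right, the best length ending at each element is: 23→1, 36→1, 4→2, 40→1, 20→2, 13→3, 33→2, 27→3, 29→3, 18→4, 21→4, 25→4, 32→3, 38→2, 47→1, 26→4, 50→1, 18→5.
So the longest decreasing subsequence has length 5, e.g. 36, 33, 27, 21, 18.

5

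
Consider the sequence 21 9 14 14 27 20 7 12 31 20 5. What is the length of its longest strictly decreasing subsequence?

4

One longest decreasing subsequence is 21, 9, 7, 5 (positions 1,2,7,11), of length 4; no longer one exists.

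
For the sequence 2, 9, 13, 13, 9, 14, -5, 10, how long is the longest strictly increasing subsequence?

Scanning left to right, the best length ending at each element is: 2→1, 9→2, 13→3, 13→3, 9→2, 14→4, -5→1, 10→3.
So the longest increasing subsequence has length 4, e.g. 2, 9, 13, 14.

4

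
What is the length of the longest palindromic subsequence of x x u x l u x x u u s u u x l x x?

Using dp[i][j] = 2 + dp[i+1][j−1] if the ends match, else max(dp[i+1][j], dp[i][j−1]):
dp[1][17] = 13. A witness is xxlxuusuuxlxx at positions 1,2,5,7,9,10,11,12,13,14,15,16,17.

13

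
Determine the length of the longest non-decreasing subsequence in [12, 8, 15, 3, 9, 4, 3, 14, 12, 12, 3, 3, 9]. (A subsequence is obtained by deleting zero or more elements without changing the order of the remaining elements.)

One longest non-decreasing subsequence is 3, 3, 3, 3, 9 (positions 4,7,11,12,13), of length 5; no longer one exists.

5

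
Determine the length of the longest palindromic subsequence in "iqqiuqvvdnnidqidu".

8

Using dp[i][j] = 2 + dp[i+1][j−1] if the ends match, else max(dp[i+1][j], dp[i][j−1]):
dp[1][17] = 8. A witness is uqdnndqu at positions 5,6,9,10,11,13,14,17.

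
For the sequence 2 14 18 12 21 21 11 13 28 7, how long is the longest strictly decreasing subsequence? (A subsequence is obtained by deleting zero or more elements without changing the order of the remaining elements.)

Let dp[i] be the longest decreasing subsequence ending at position i. Then dp = [1, 1, 1, 2, 1, 1, 3, 2, 1, 4].
The maximum is 4; one witness is 14, 12, 11, 7 at positions 2,4,7,10.

4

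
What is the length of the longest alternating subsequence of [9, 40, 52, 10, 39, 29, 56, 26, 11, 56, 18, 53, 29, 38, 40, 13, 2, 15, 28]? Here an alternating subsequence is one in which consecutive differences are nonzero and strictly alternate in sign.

Track the best alternating length ending on an up-step vs a down-step at each position: up/down = 1/1, 2/1, 2/1, 2/3, 4/3, 4/5, 6/1, 4/7, 4/7, 8/1, 8/9, 10/9, 10/11, 12/11, 12/11, 8/13, 1/13, 14/13, 14/13.
The maximum over both is 14; one such subsequence is 9, 40, 10, 39, 29, 56, 26, 56, 18, 53, 29, 38, 13, 15.

14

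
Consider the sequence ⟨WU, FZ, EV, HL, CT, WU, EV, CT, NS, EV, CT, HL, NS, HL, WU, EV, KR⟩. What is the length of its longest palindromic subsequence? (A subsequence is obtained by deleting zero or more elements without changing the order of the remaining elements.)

Using dp[i][j] = 2 + dp[i+1][j−1] if the ends match, else max(dp[i+1][j], dp[i][j−1]):
dp[1][17] = 9. A witness is EV HL CT EV NS EV CT HL EV at positions 3,4,5,7,9,10,11,14,16.

9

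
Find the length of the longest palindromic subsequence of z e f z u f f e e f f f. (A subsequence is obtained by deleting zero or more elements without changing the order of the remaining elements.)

Using dp[i][j] = 2 + dp[i+1][j−1] if the ends match, else max(dp[i+1][j], dp[i][j−1]):
dp[1][12] = 8. A witness is fffeefff at positions 3,6,7,8,9,10,11,12.

8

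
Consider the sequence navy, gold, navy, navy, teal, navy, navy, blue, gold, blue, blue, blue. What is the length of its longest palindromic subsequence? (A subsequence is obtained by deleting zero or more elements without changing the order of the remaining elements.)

7

Using dp[i][j] = 2 + dp[i+1][j−1] if the ends match, else max(dp[i+1][j], dp[i][j−1]):
dp[1][12] = 7. A witness is gold navy navy teal navy navy gold at positions 2,3,4,5,6,7,9.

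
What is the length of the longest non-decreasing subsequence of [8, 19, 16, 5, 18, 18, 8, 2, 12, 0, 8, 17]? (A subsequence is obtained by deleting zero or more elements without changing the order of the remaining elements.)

One longest non-decreasing subsequence is 8, 16, 18, 18 (positions 1,3,5,6), of length 4; no longer one exists.

4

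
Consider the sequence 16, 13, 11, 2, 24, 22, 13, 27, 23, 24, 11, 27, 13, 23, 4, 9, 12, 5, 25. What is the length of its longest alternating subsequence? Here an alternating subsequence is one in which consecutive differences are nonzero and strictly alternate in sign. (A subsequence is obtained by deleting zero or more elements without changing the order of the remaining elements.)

A longest alternating subsequence is 16, 13, 24, 22, 27, 23, 24, 11, 27, 13, 23, 4, 9, 5, 25 (positions 1,2,5,6,8,9,10,11,12,13,14,15,16,18,19); its 14 consecutive differences strictly alternate in sign, and length 15 is optimal.

15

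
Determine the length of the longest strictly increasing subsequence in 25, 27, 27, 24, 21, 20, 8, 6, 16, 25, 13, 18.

3

Let dp[i] be the longest increasing subsequence ending at position i. Then dp = [1, 2, 2, 1, 1, 1, 1, 1, 2, 3, 2, 3].
The maximum is 3; one witness is 8, 16, 25 at positions 7,9,10.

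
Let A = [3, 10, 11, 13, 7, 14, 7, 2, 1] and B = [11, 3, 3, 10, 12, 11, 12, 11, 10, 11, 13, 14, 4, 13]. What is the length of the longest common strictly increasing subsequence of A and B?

A longest common strictly increasing subsequence is 3, 10, 11, 13, 14 (length 5); it appears in order in both A and B, and no longer such subsequence exists.

5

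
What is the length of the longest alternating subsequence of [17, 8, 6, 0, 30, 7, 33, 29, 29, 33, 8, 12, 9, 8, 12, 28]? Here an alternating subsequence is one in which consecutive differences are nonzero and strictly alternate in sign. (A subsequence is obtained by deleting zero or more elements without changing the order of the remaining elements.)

11

Track the best alternating length ending on an up-step vs a down-step at each position: up/down = 1/1, 1/2, 1/2, 1/2, 3/1, 3/4, 5/1, 5/6, 5/6, 7/1, 5/8, 9/8, 9/10, 5/10, 11/8, 11/8.
The maximum over both is 11; one such subsequence is 17, 8, 30, 7, 33, 29, 33, 8, 12, 9, 12.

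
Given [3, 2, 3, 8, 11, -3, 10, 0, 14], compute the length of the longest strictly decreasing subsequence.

Let dp[i] be the longest decreasing subsequence ending at position i. Then dp = [1, 2, 1, 1, 1, 3, 2, 3, 1].
The maximum is 3; one witness is 3, 2, -3 at positions 1,2,6.

3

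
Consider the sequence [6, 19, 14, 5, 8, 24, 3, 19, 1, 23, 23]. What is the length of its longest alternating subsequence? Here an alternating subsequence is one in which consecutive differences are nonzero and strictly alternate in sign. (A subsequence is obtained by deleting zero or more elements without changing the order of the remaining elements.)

A longest alternating subsequence is 6, 19, 5, 8, 3, 19, 1, 23 (positions 1,2,4,5,7,8,9,10); its 7 consecutive differences strictly alternate in sign, and length 8 is optimal.

8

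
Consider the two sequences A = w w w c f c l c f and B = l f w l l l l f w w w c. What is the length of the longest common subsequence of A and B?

4

A longest common subsequence is wwwc (length 4); the LCS DP confirms no longer common subsequence exists.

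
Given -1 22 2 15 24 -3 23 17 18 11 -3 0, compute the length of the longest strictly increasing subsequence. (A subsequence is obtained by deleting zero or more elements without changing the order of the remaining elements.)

5

Let dp[i] be the longest increasing subsequence ending at position i. Then dp = [1, 2, 2, 3, 4, 1, 4, 4, 5, 3, 1, 2].
The maximum is 5; one witness is -1, 2, 15, 17, 18 at positions 1,3,4,8,9.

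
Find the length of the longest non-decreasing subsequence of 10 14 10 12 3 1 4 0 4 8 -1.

4

Let dp[i] be the longest non-decreasing subsequence ending at position i. Then dp = [1, 2, 2, 3, 1, 1, 2, 1, 3, 4, 1].
The maximum is 4; one witness is 3, 4, 4, 8 at positions 5,7,9,10.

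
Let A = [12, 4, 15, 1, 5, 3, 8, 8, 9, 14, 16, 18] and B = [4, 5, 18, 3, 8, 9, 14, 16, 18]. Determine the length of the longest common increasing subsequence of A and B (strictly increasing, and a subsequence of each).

7

A longest common strictly increasing subsequence is 4, 5, 8, 9, 14, 16, 18 (length 7); it appears in order in both A and B, and no longer such subsequence exists.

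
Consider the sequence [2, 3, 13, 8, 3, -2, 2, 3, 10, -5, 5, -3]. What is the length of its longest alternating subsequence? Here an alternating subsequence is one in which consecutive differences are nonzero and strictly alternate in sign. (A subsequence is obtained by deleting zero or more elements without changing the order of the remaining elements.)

Track the best alternating length ending on an up-step vs a down-step at each position: up/down = 1/1, 2/1, 2/1, 2/3, 2/3, 1/3, 4/3, 4/3, 4/3, 1/5, 6/5, 6/7.
The maximum over both is 7; one such subsequence is 2, 3, -2, 2, -5, 5, -3.

7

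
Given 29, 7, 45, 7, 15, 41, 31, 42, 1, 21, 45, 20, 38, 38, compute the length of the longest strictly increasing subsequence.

One longest increasing subsequence is 7, 15, 41, 42, 45 (positions 2,5,6,8,11), of length 5; no longer one exists.

5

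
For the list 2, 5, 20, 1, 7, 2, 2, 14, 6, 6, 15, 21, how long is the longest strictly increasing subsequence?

6

Scanning left to right, the best length ending at each element is: 2→1, 5→2, 20→3, 1→1, 7→3, 2→2, 2→2, 14→4, 6→3, 6→3, 15→5, 21→6.
So the longest increasing subsequence has length 6, e.g. 2, 5, 7, 14, 15, 21.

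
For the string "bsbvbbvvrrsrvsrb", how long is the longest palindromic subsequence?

Using dp[i][j] = 2 + dp[i+1][j−1] if the ends match, else max(dp[i+1][j], dp[i][j−1]):
dp[1][16] = 9. A witness is bsvrsrvsb at positions 1,2,4,9,11,12,13,14,16.

9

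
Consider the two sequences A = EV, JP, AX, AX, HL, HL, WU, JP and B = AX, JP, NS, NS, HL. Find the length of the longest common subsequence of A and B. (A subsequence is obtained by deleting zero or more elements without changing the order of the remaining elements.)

A longest common subsequence is JP, HL (length 2); the LCS DP confirms no longer common subsequence exists.

2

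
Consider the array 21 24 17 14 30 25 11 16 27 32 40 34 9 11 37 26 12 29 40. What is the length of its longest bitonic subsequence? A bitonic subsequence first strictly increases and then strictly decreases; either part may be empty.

9

Let inc[i] be the LIS ending at i and dec[i] the longest strictly decreasing subsequence starting at i. inc = [1, 2, 1, 1, 3, 3, 1, 2, 4, 5, 6, 6, 1, 2, 7, 4, 3, 5, 8], dec = [5, 5, 4, 3, 4, 3, 2, 2, 3, 3, 4, 3, 1, 1, 3, 2, 1, 1, 1].
max_i inc[i]+dec[i]−1 = 9, with one witness 21, 24, 25, 27, 32, 40, 37, 26, 12.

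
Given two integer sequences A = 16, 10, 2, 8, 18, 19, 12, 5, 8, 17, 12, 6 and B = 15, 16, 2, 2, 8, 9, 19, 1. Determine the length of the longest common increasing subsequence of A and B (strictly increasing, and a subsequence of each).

3

A longest common strictly increasing subsequence is 2, 8, 19 (length 3); it appears in order in both A and B, and no longer such subsequence exists.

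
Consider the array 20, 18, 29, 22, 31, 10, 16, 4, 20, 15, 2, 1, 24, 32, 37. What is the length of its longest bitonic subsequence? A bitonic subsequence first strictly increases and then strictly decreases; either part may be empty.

One longest bitonic subsequence is 20, 29, 22, 20, 15, 2, 1 (positions 1,3,4,9,10,11,12): it rises to 29 then falls. Length 7 is optimal.

7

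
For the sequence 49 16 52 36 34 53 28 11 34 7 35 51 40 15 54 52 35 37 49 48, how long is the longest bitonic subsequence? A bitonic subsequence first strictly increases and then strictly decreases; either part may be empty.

9

One longest bitonic subsequence is 16, 28, 34, 35, 51, 54, 52, 49, 48 (positions 2,7,9,11,12,15,16,19,20): it rises to 54 then falls. Length 9 is optimal.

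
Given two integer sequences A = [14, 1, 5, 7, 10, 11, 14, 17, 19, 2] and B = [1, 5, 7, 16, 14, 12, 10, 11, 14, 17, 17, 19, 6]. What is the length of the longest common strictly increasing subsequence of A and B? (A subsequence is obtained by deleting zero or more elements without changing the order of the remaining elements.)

For each value that appears in both, track the longest common increasing run ending there.
The best achievable length is 8; one witness is 1, 5, 7, 10, 11, 14, 17, 19 (A-positions 2,3,4,5,6,7,8,9, B-positions 1,2,3,7,8,9,10,12).

8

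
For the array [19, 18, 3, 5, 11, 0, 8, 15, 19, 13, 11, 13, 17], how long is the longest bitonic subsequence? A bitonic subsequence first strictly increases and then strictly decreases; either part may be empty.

7

One longest bitonic subsequence is 3, 5, 11, 15, 19, 13, 11 (positions 3,4,5,8,9,10,11): it rises to 19 then falls. Length 7 is optimal.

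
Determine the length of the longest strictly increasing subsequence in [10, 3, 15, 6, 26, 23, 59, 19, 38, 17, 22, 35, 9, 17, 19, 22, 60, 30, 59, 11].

8

Scanning left to right, the best length ending at each element is: 10→1, 3→1, 15→2, 6→2, 26→3, 23→3, 59→4, 19→3, 38→4, 17→3, 22→4, 35→5, 9→3, 17→4, 19→5, 22→6, 60→7, 30→7, 59→8, 11→4.
So the longest increasing subsequence has length 8, e.g. 3, 6, 9, 17, 19, 22, 30, 59.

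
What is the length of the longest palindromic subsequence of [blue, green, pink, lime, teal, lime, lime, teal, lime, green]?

8

One longest palindromic subsequence is green lime teal lime lime teal lime green (positions 2,4,5,6,7,8,9,10); it reads the same forward and backward, and the interval DP gives dp[1][10] = 8.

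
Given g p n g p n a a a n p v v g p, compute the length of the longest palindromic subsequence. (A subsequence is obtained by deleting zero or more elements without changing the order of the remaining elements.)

11

Using dp[i][j] = 2 + dp[i+1][j−1] if the ends match, else max(dp[i+1][j], dp[i][j−1]):
dp[1][15] = 11. A witness is pgpnaaanpgp at positions 2,4,5,6,7,8,9,10,11,14,15.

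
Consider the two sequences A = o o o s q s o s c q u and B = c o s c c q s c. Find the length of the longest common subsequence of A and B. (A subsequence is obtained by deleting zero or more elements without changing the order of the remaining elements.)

5

Backtracking the LCS table gives one alignment: o (A3,B2) → s (A4,B3) → q (A5,B6) → s (A8,B7) → c (A9,B8).
So the longest common subsequence has length 5.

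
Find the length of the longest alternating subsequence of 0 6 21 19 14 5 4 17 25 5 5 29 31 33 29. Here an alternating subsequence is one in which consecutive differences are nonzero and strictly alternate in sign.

Track the best alternating length ending on an up-step vs a down-step at each position: up/down = 1/1, 2/1, 2/1, 2/3, 2/3, 2/3, 2/3, 4/3, 4/1, 4/5, 4/5, 6/1, 6/1, 6/1, 6/7.
The maximum over both is 7; one such subsequence is 0, 21, 14, 17, 5, 31, 29.

7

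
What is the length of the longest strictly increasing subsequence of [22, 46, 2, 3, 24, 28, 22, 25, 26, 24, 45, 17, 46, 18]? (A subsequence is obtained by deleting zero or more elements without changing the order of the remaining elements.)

One longest increasing subsequence is 2, 3, 24, 25, 26, 45, 46 (positions 3,4,5,8,9,11,13), of length 7; no longer one exists.

7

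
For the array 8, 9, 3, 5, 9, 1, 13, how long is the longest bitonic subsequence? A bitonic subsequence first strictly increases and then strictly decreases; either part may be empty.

One longest bitonic subsequence is 8, 9, 5, 1 (positions 1,2,4,6): it rises to 9 then falls. Length 4 is optimal.

4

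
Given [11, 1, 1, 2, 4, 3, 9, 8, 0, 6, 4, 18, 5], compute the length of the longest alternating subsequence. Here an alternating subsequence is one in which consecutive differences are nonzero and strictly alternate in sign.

10

A longest alternating subsequence is 11, 1, 4, 3, 9, 0, 6, 4, 18, 5 (positions 1,2,5,6,7,9,10,11,12,13); its 9 consecutive differences strictly alternate in sign, and length 10 is optimal.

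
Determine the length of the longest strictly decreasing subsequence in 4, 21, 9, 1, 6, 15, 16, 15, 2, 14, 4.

5

Scanning left to right, the best length ending at each element is: 4→1, 21→1, 9→2, 1→3, 6→3, 15→2, 16→2, 15→3, 2→4, 14→4, 4→5.
So the longest decreasing subsequence has length 5, e.g. 21, 16, 15, 14, 4.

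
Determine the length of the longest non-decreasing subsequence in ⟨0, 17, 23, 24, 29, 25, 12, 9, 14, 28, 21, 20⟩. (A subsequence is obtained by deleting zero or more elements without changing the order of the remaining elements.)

Scanning left to right, the best length ending at each element is: 0→1, 17→2, 23→3, 24→4, 29→5, 25→5, 12→2, 9→2, 14→3, 28→6, 21→4, 20→4.
So the longest non-decreasing subsequence has length 6, e.g. 0, 17, 23, 24, 25, 28.

6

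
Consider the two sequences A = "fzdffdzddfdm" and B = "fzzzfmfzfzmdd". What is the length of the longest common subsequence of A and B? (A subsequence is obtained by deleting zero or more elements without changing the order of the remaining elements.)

7

A longest common subsequence is fzffzdd (length 7); the LCS DP confirms no longer common subsequence exists.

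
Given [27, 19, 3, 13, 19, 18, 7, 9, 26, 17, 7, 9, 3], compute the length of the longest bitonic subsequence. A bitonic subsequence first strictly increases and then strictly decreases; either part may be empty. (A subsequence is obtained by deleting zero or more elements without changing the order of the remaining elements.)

Let inc[i] be the LIS ending at i and dec[i] the longest strictly decreasing subsequence starting at i. inc = [1, 1, 1, 2, 3, 3, 2, 3, 4, 4, 2, 3, 1], dec = [6, 5, 1, 4, 5, 4, 2, 3, 4, 3, 2, 2, 1].
max_i inc[i]+dec[i]−1 = 7, with one witness 3, 13, 19, 18, 17, 9, 3.

7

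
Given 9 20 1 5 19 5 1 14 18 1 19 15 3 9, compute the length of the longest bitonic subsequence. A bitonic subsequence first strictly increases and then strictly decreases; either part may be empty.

Let inc[i] be the LIS ending at i and dec[i] the longest strictly decreasing subsequence starting at i. inc = [1, 2, 1, 2, 3, 2, 1, 3, 4, 1, 5, 4, 2, 3], dec = [3, 5, 1, 2, 4, 2, 1, 2, 3, 1, 3, 2, 1, 1].
max_i inc[i]+dec[i]−1 = 7, with one witness 1, 5, 14, 18, 19, 15, 9.

7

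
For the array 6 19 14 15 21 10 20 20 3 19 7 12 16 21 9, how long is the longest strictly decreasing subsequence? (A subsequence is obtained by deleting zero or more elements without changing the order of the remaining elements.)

One longest decreasing subsequence is 21, 20, 19, 12, 9 (positions 5,7,10,12,15), of length 5; no longer one exists.

5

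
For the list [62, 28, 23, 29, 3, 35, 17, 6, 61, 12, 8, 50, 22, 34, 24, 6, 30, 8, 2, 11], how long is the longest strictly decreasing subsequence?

Scanning left to right, the best length ending at each element is: 62→1, 28→2, 23→3, 29→2, 3→4, 35→2, 17→4, 6→5, 61→2, 12→5, 8→6, 50→3, 22→4, 34→4, 24→5, 6→7, 30→5, 8→6, 2→8, 11→6.
So the longest decreasing subsequence has length 8, e.g. 62, 28, 23, 17, 12, 8, 6, 2.

8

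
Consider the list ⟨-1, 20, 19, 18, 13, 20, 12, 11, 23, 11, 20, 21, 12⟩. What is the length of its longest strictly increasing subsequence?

4

Scanning left to right, the best length ending at each element is: -1→1, 20→2, 19→2, 18→2, 13→2, 20→3, 12→2, 11→2, 23→4, 11→2, 20→3, 21→4, 12→3.
So the longest increasing subsequence has length 4, e.g. -1, 19, 20, 23.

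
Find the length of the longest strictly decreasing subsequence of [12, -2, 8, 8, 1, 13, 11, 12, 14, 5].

3

Scanning left to right, the best length ending at each element is: 12→1, -2→2, 8→2, 8→2, 1→3, 13→1, 11→2, 12→2, 14→1, 5→3.
So the longest decreasing subsequence has length 3, e.g. 12, 8, 1.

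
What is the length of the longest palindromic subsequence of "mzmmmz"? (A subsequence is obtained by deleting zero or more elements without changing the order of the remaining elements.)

One longest palindromic subsequence is zmmmz (positions 2,3,4,5,6); it reads the same forward and backward, and the interval DP gives dp[1][6] = 5.

5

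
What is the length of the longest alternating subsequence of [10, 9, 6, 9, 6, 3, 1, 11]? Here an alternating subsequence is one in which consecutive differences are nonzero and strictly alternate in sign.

Track the best alternating length ending on an up-step vs a down-step at each position: up/down = 1/1, 1/2, 1/2, 3/2, 1/4, 1/4, 1/4, 5/1.
The maximum over both is 5; one such subsequence is 10, 6, 9, 6, 11.

5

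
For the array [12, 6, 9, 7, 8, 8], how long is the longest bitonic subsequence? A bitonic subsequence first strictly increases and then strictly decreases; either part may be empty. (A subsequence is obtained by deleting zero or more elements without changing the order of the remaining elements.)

One longest bitonic subsequence is 12, 9, 8 (positions 1,3,6): it rises to 12 then falls. Length 3 is optimal.

3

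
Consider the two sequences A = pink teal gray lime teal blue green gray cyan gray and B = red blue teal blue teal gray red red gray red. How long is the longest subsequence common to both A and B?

4

A longest common subsequence is teal, teal, gray, gray (length 4); the LCS DP confirms no longer common subsequence exists.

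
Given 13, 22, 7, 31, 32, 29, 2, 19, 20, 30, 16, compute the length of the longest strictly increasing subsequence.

One longest increasing subsequence is 13, 22, 31, 32 (positions 1,2,4,5), of length 4; no longer one exists.

4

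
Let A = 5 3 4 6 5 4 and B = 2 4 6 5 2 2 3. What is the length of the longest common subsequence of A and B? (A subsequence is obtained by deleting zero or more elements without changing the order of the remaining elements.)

A longest common subsequence is 4, 6, 5 (length 3); the LCS DP confirms no longer common subsequence exists.

3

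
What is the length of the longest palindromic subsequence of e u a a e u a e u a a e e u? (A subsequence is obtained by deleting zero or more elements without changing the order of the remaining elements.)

One longest palindromic subsequence is uaaueuaau (positions 2,3,4,6,8,9,10,11,14); it reads the same forward and backward, and the interval DP gives dp[1][14] = 9.

9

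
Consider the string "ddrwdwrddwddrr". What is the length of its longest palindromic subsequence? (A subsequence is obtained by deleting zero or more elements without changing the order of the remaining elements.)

9

One longest palindromic subsequence is rrddwddrr (positions 3,7,8,9,10,11,12,13,14); it reads the same forward and backward, and the interval DP gives dp[1][14] = 9.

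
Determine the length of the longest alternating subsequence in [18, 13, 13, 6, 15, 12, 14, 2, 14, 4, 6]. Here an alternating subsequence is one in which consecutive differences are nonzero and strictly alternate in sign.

9

A longest alternating subsequence is 18, 13, 15, 12, 14, 2, 14, 4, 6 (positions 1,2,5,6,7,8,9,10,11); its 8 consecutive differences strictly alternate in sign, and length 9 is optimal.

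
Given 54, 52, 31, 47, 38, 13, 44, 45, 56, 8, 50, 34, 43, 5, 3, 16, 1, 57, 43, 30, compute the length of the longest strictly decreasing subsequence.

Scanning left to right, the best length ending at each element is: 54→1, 52→2, 31→3, 47→3, 38→4, 13→5, 44→4, 45→4, 56→1, 8→6, 50→3, 34→5, 43→5, 5→7, 3→8, 16→6, 1→9, 57→1, 43→5, 30→6.
So the longest decreasing subsequence has length 9, e.g. 54, 52, 47, 38, 13, 8, 5, 3, 1.

9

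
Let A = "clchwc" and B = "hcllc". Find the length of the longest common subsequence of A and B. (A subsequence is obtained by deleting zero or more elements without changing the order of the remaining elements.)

3

Backtracking the LCS table gives one alignment: c (A1,B2) → l (A2,B4) → c (A6,B5).
So the longest common subsequence has length 3.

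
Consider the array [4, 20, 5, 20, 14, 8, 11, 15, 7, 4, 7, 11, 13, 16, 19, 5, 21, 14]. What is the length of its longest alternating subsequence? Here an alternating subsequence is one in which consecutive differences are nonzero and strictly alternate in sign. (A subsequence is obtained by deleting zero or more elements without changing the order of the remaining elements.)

Track the best alternating length ending on an up-step vs a down-step at each position: up/down = 1/1, 2/1, 2/3, 4/1, 4/5, 4/5, 6/5, 6/5, 4/7, 1/7, 8/7, 8/7, 8/7, 8/5, 8/5, 8/9, 10/1, 10/11.
The maximum over both is 11; one such subsequence is 4, 20, 5, 20, 8, 11, 4, 7, 5, 21, 14.

11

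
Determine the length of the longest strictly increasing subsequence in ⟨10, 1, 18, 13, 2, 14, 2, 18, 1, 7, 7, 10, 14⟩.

One longest increasing subsequence is 1, 2, 7, 10, 14 (positions 2,5,10,12,13), of length 5; no longer one exists.

5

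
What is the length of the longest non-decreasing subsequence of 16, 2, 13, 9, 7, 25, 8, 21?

4

Scanning left to right, the best length ending at each element is: 16→1, 2→1, 13→2, 9→2, 7→2, 25→3, 8→3, 21→4.
So the longest non-decreasing subsequence has length 4, e.g. 2, 7, 8, 21.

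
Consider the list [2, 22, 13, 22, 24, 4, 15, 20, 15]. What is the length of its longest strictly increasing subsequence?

4

One longest increasing subsequence is 2, 13, 22, 24 (positions 1,3,4,5), of length 4; no longer one exists.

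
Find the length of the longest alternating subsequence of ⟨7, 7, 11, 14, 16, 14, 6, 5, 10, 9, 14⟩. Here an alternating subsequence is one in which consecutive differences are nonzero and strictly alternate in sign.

6

Track the best alternating length ending on an up-step vs a down-step at each position: up/down = 1/1, 1/1, 2/1, 2/1, 2/1, 2/3, 1/3, 1/3, 4/3, 4/5, 6/3.
The maximum over both is 6; one such subsequence is 7, 11, 6, 10, 9, 14.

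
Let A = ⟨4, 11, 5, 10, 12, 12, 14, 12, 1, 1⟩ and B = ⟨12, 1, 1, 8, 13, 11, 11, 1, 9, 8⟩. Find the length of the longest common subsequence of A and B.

3

A longest common subsequence is 12, 1, 1 (length 3); the LCS DP confirms no longer common subsequence exists.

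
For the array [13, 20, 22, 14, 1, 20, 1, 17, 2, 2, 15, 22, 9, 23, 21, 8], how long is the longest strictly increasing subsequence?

5

Let dp[i] be the longest increasing subsequence ending at position i. Then dp = [1, 2, 3, 2, 1, 3, 1, 3, 2, 2, 3, 4, 3, 5, 4, 3].
The maximum is 5; one witness is 13, 14, 20, 22, 23 at positions 1,4,6,12,14.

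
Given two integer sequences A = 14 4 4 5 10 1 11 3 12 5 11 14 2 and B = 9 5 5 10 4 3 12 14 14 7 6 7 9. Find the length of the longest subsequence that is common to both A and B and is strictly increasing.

4

A longest common strictly increasing subsequence is 5, 10, 12, 14 (length 4); it appears in order in both A and B, and no longer such subsequence exists.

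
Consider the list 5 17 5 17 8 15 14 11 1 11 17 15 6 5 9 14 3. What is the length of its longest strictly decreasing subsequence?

Scanning left to right, the best length ending at each element is: 5→1, 17→1, 5→2, 17→1, 8→2, 15→2, 14→3, 11→4, 1→5, 11→4, 17→1, 15→2, 6→5, 5→6, 9→5, 14→3, 3→7.
So the longest decreasing subsequence has length 7, e.g. 17, 15, 14, 11, 6, 5, 3.

7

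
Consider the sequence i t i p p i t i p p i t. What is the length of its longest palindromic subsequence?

11

One longest palindromic subsequence is tippitippit (positions 2,3,4,5,6,7,8,9,10,11,12); it reads the same forward and backward, and the interval DP gives dp[1][12] = 11.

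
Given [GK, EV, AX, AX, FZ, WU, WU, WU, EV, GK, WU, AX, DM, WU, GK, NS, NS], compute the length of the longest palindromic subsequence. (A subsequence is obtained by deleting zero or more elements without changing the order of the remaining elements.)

One longest palindromic subsequence is GK AX WU WU WU WU AX GK (positions 1,4,6,7,8,11,12,15); it reads the same forward and backward, and the interval DP gives dp[1][17] = 8.

8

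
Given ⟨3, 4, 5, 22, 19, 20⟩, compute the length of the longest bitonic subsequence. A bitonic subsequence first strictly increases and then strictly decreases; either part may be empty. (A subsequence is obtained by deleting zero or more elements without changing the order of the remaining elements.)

One longest bitonic subsequence is 3, 4, 5, 22, 20 (positions 1,2,3,4,6): it rises to 22 then falls. Length 5 is optimal.

5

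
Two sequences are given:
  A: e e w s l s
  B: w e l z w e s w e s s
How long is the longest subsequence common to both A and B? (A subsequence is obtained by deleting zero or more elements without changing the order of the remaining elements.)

Backtracking the LCS table gives one alignment: e (A1,B2) → e (A2,B6) → w (A3,B8) → s (A4,B10) → s (A6,B11).
So the longest common subsequence has length 5.

5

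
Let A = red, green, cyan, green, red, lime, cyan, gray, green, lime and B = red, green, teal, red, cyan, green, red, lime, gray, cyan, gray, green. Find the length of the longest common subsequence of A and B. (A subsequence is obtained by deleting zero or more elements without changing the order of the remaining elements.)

Backtracking the LCS table gives one alignment: red (A1,B1) → green (A2,B2) → cyan (A3,B5) → green (A4,B6) → red (A5,B7) → lime (A6,B8) → cyan (A7,B10) → gray (A8,B11) → green (A9,B12).
So the longest common subsequence has length 9.

9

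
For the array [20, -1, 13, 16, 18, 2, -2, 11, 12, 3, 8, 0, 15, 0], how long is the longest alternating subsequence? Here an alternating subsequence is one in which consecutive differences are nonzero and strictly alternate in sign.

Track the best alternating length ending on an up-step vs a down-step at each position: up/down = 1/1, 1/2, 3/2, 3/2, 3/2, 3/4, 1/4, 5/4, 5/4, 5/6, 7/6, 5/8, 9/4, 5/10.
The maximum over both is 10; one such subsequence is 20, -1, 13, 2, 11, 3, 8, 0, 15, 0.

10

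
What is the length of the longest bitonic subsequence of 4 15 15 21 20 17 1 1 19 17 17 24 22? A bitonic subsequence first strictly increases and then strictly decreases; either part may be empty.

Let inc[i] be the LIS ending at i and dec[i] the longest strictly decreasing subsequence starting at i. inc = [1, 2, 2, 3, 3, 3, 1, 1, 4, 3, 3, 5, 5], dec = [2, 2, 2, 4, 3, 2, 1, 1, 2, 1, 1, 2, 1].
max_i inc[i]+dec[i]−1 = 6, with one witness 4, 15, 21, 20, 19, 17.

6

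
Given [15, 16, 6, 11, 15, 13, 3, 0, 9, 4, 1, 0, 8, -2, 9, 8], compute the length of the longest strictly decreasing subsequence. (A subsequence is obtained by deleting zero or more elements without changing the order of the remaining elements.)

Let dp[i] be the longest decreasing subsequence ending at position i. Then dp = [1, 1, 2, 2, 2, 3, 4, 5, 4, 5, 6, 7, 5, 8, 4, 5].
The maximum is 8; one witness is 16, 15, 13, 9, 4, 1, 0, -2 at positions 2,5,6,9,10,11,12,14.

8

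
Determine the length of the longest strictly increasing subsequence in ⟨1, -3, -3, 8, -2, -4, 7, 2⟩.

One longest increasing subsequence is -3, -2, 7 (positions 2,5,7), of length 3; no longer one exists.

3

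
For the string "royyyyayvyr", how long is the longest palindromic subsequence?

8

One longest palindromic subsequence is ryyyyyyr (positions 1,3,4,5,6,8,10,11); it reads the same forward and backward, and the interval DP gives dp[1][11] = 8.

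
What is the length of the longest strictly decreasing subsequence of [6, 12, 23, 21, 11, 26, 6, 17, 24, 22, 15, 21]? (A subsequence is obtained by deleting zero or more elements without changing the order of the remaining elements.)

Let dp[i] be the longest decreasing subsequence ending at position i. Then dp = [1, 1, 1, 2, 3, 1, 4, 3, 2, 3, 4, 4].
The maximum is 4; one witness is 23, 21, 11, 6 at positions 3,4,5,7.

4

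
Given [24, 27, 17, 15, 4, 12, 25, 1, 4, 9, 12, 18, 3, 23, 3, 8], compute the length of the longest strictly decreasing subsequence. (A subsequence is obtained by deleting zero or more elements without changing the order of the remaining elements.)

Let dp[i] be the longest decreasing subsequence ending at position i. Then dp = [1, 1, 2, 3, 4, 4, 2, 5, 5, 5, 4, 3, 6, 3, 6, 6].
The maximum is 6; one witness is 24, 17, 15, 12, 4, 3 at positions 1,3,4,6,9,13.

6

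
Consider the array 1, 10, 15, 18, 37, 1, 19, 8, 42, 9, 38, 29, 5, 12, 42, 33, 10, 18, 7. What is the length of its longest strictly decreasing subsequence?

6

Let dp[i] be the longest decreasing subsequence ending at position i. Then dp = [1, 1, 1, 1, 1, 2, 2, 3, 1, 3, 2, 3, 4, 4, 1, 3, 5, 4, 6].
The maximum is 6; one witness is 42, 38, 29, 12, 10, 7 at positions 9,11,12,14,17,19.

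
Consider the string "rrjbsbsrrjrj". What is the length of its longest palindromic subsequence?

7

One longest palindromic subsequence is rjsbsjr (positions 2,3,5,6,7,10,11); it reads the same forward and backward, and the interval DP gives dp[1][12] = 7.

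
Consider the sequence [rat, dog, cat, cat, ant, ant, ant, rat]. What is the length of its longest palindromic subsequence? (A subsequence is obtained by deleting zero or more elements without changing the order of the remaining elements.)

5

One longest palindromic subsequence is rat ant ant ant rat (positions 1,5,6,7,8); it reads the same forward and backward, and the interval DP gives dp[1][8] = 5.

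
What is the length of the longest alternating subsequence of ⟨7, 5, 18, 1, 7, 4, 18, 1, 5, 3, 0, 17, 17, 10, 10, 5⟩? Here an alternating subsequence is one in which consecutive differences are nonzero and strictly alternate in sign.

Track the best alternating length ending on an up-step vs a down-step at each position: up/down = 1/1, 1/2, 3/1, 1/4, 5/4, 5/6, 7/1, 1/8, 9/8, 9/10, 1/10, 11/8, 11/8, 11/12, 11/12, 11/12.
The maximum over both is 12; one such subsequence is 7, 5, 18, 1, 7, 4, 18, 1, 5, 3, 17, 10.

12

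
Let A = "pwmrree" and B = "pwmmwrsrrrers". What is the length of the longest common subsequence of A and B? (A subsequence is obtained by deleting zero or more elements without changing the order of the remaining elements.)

6

Backtracking the LCS table gives one alignment: p (A1,B1) → w (A2,B2) → m (A3,B4) → r (A4,B9) → r (A5,B10) → e (A6,B11).
So the longest common subsequence has length 6.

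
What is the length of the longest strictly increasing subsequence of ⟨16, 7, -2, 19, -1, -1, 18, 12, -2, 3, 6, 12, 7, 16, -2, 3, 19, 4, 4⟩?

Let dp[i] be the longest increasing subsequence ending at position i. Then dp = [1, 1, 1, 2, 2, 2, 3, 3, 1, 3, 4, 5, 5, 6, 1, 3, 7, 4, 4].
The maximum is 7; one witness is -2, -1, 3, 6, 12, 16, 19 at positions 3,5,10,11,12,14,17.

7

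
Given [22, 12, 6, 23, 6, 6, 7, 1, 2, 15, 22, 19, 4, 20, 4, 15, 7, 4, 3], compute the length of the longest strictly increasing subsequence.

5

One longest increasing subsequence is 6, 7, 15, 19, 20 (positions 3,7,10,12,14), of length 5; no longer one exists.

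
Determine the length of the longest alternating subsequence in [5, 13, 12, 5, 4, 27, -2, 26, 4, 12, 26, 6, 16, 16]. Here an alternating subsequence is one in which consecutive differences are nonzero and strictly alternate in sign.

Track the best alternating length ending on an up-step vs a down-step at each position: up/down = 1/1, 2/1, 2/3, 1/3, 1/3, 4/1, 1/5, 6/5, 6/7, 8/7, 8/5, 8/9, 10/9, 10/9.
The maximum over both is 10; one such subsequence is 5, 13, 12, 27, -2, 26, 4, 12, 6, 16.

10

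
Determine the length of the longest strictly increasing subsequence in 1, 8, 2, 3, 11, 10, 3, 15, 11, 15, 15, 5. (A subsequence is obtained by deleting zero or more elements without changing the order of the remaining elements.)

6

Scanning left to right, the best length ending at each element is: 1→1, 8→2, 2→2, 3→3, 11→4, 10→4, 3→3, 15→5, 11→5, 15→6, 15→6, 5→4.
So the longest increasing subsequence has length 6, e.g. 1, 2, 3, 10, 11, 15.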